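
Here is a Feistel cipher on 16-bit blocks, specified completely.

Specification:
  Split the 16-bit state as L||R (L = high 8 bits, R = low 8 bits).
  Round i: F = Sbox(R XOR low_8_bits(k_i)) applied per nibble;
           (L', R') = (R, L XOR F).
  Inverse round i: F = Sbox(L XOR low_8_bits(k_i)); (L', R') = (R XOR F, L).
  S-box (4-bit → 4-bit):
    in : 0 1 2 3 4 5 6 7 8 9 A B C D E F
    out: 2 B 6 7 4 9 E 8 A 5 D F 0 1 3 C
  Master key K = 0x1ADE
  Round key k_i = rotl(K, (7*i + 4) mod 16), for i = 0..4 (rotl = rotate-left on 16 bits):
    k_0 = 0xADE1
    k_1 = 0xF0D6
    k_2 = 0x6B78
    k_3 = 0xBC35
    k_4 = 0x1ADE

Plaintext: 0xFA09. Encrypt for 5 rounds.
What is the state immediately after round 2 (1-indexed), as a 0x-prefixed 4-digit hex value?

0xC0B7

s_0 = plaintext = 0xFA09
s_1 = Round(s_0, k_0) = 0x09C0
s_2 = Round(s_1, k_1) = 0xC0B7
s_3 = Round(s_2, k_2) = 0xB7CC
s_4 = Round(s_3, k_3) = 0xCC72
s_5 = Round(s_4, k_4) = 0x721C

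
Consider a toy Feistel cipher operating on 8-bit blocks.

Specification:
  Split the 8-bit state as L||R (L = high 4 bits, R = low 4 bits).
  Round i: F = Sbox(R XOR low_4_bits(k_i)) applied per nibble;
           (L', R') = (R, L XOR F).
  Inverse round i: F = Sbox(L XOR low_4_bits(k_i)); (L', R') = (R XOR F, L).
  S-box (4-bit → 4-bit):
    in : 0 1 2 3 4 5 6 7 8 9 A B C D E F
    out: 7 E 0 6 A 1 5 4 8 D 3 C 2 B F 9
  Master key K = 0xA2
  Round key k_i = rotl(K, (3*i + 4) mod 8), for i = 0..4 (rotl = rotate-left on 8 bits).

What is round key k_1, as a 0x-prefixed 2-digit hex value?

0x51

K = 0xA2
k_0 = rotl(K, (3*0+4) mod 8) = rotl(K, 4) = 0x2A
k_1 = rotl(K, (3*1+4) mod 8) = rotl(K, 7) = 0x51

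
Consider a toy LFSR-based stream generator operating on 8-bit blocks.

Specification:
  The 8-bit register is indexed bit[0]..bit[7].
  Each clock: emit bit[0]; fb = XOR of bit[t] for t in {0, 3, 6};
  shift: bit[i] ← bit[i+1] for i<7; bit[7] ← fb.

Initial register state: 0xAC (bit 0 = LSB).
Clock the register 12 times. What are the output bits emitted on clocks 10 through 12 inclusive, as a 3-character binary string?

reg_0 = 0xAC
clock 1: out=0, reg = 0xD6
clock 2: out=0, reg = 0xEB
clock 3: out=1, reg = 0xF5
clock 4: out=1, reg = 0x7A
clock 5: out=0, reg = 0x3D
clock 6: out=1, reg = 0x1E
clock 7: out=0, reg = 0x8F
clock 8: out=1, reg = 0x47
clock 9: out=1, reg = 0x23
clock 10: out=1, reg = 0x91
clock 11: out=1, reg = 0xC8
clock 12: out=0, reg = 0x64

110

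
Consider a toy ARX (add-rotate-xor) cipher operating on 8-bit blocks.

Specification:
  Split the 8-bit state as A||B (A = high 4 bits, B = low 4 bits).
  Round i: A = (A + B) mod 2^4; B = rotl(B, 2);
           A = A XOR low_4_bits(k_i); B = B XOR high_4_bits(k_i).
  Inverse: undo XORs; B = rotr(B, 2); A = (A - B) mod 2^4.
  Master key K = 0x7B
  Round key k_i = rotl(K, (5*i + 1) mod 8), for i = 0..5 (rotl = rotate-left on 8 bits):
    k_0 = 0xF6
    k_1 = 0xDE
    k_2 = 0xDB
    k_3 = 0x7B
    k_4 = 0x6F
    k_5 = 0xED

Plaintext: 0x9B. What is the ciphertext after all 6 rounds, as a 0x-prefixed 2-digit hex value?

s_0 = plaintext = 0x9B
s_1 = Round(s_0, k_0) = 0x21
s_2 = Round(s_1, k_1) = 0xD9
s_3 = Round(s_2, k_2) = 0xDB
s_4 = Round(s_3, k_3) = 0x39
s_5 = Round(s_4, k_4) = 0x30
s_6 = Round(s_5, k_5) = 0xEE

0xEE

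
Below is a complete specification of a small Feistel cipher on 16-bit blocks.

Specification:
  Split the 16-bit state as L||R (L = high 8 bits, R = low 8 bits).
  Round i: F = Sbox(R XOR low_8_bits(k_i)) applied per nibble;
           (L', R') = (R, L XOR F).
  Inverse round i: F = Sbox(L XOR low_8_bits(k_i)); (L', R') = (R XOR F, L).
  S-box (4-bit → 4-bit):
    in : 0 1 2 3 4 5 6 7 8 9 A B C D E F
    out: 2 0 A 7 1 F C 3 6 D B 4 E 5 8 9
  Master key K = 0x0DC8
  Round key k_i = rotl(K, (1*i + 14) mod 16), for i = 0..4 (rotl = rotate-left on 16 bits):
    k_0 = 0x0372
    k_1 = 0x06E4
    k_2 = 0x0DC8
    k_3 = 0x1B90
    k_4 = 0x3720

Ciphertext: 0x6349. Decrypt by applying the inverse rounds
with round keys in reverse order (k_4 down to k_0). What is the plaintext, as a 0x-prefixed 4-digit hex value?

0x573E

s_0 = ciphertext = 0x6349
s_1 = InvRound(s_0, k_4) = 0x5E63
s_2 = InvRound(s_1, k_3) = 0x8B5E
s_3 = InvRound(s_2, k_2) = 0x498B
s_4 = InvRound(s_3, k_1) = 0x3E49
s_5 = InvRound(s_4, k_0) = 0x573E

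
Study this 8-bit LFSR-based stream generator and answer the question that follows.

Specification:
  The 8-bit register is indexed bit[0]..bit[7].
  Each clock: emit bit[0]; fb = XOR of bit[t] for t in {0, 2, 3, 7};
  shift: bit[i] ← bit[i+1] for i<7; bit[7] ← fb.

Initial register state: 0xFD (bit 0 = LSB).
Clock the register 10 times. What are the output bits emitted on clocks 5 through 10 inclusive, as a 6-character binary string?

111100

reg_0 = 0xFD
clock 1: out=1, reg = 0x7E
clock 2: out=0, reg = 0x3F
clock 3: out=1, reg = 0x9F
clock 4: out=1, reg = 0x4F
clock 5: out=1, reg = 0xA7
clock 6: out=1, reg = 0xD3
clock 7: out=1, reg = 0x69
clock 8: out=1, reg = 0x34
clock 9: out=0, reg = 0x9A
clock 10: out=0, reg = 0x4D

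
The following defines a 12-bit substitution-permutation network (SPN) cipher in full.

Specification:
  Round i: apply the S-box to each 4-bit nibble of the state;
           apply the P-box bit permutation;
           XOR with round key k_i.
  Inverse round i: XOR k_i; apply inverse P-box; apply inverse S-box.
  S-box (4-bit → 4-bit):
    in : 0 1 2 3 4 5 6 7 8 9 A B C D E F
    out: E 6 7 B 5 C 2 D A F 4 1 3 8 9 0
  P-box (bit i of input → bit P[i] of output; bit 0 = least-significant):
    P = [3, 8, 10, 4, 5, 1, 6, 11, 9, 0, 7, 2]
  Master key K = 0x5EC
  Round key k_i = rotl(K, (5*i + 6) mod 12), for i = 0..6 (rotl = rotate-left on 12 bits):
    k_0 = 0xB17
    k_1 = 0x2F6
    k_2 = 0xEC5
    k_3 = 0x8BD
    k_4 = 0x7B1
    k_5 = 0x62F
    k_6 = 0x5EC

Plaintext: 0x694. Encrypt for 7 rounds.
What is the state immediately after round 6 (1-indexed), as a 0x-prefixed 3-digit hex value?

s_0 = plaintext = 0x694
s_1 = Round(s_0, k_0) = 0x77C
s_2 = Round(s_1, k_1) = 0x91A
s_3 = Round(s_2, k_2) = 0x802
s_4 = Round(s_3, k_3) = 0x5F2
s_5 = Round(s_4, k_4) = 0x23D
s_6 = Round(s_5, k_5) = 0xC9C
s_7 = Round(s_6, k_6) = 0xE87

0xC9C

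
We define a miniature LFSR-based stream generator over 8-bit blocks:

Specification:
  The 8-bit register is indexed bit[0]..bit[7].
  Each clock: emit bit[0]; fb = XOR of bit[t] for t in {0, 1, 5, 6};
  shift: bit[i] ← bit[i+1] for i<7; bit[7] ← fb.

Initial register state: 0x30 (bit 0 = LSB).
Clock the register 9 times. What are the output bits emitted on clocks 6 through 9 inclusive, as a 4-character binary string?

reg_0 = 0x30
clock 1: out=0, reg = 0x98
clock 2: out=0, reg = 0x4C
clock 3: out=0, reg = 0xA6
clock 4: out=0, reg = 0x53
clock 5: out=1, reg = 0xA9
clock 6: out=1, reg = 0x54
clock 7: out=0, reg = 0xAA
clock 8: out=0, reg = 0x55
clock 9: out=1, reg = 0x2A

1001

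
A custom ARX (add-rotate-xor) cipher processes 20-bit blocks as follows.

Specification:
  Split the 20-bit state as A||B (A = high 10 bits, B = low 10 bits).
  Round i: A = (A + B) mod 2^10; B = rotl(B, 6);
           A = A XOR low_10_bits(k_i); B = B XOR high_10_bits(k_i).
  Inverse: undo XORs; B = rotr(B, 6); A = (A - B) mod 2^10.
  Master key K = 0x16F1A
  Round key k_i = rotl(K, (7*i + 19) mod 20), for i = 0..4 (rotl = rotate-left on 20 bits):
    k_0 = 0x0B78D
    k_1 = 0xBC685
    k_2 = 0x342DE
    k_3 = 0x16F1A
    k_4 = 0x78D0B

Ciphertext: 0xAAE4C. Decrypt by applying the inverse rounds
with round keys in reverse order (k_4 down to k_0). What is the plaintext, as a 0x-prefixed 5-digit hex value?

0xF4546

s_0 = ciphertext = 0xAAE4C
s_1 = InvRound(s_0, k_4) = 0x28AFE
s_2 = InvRound(s_1, k_3) = 0x57A5A
s_3 = InvRound(s_2, k_2) = 0xB58AA
s_4 = InvRound(s_3, k_1) = 0xA69B9
s_5 = InvRound(s_4, k_0) = 0xF4546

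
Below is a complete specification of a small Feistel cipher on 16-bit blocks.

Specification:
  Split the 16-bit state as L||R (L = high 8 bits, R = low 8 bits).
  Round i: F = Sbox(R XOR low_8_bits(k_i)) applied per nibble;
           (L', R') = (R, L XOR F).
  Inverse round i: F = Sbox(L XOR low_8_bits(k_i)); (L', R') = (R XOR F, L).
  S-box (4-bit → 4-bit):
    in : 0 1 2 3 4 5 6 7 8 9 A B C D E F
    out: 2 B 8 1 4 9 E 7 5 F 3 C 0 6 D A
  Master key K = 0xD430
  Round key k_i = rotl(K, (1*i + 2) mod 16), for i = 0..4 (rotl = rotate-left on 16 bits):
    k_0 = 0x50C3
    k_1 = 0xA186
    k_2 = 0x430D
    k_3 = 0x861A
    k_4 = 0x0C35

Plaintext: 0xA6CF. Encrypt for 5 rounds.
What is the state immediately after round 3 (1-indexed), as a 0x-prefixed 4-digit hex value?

s_0 = plaintext = 0xA6CF
s_1 = Round(s_0, k_0) = 0xCF86
s_2 = Round(s_1, k_1) = 0x86ED
s_3 = Round(s_2, k_2) = 0xED54
s_4 = Round(s_3, k_3) = 0x54A0
s_5 = Round(s_4, k_4) = 0xA0AD

0xED54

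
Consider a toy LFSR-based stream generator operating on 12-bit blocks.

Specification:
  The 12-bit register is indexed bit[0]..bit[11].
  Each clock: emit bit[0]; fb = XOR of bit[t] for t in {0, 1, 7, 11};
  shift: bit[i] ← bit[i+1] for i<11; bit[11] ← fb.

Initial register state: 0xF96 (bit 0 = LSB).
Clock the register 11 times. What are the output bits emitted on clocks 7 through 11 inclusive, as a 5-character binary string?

reg_0 = 0xF96
clock 1: out=0, reg = 0xFCB
clock 2: out=1, reg = 0x7E5
clock 3: out=1, reg = 0x3F2
clock 4: out=0, reg = 0x1F9
clock 5: out=1, reg = 0x0FC
clock 6: out=0, reg = 0x87E
clock 7: out=0, reg = 0x43F
clock 8: out=1, reg = 0x21F
clock 9: out=1, reg = 0x10F
clock 10: out=1, reg = 0x087
clock 11: out=1, reg = 0x843

01111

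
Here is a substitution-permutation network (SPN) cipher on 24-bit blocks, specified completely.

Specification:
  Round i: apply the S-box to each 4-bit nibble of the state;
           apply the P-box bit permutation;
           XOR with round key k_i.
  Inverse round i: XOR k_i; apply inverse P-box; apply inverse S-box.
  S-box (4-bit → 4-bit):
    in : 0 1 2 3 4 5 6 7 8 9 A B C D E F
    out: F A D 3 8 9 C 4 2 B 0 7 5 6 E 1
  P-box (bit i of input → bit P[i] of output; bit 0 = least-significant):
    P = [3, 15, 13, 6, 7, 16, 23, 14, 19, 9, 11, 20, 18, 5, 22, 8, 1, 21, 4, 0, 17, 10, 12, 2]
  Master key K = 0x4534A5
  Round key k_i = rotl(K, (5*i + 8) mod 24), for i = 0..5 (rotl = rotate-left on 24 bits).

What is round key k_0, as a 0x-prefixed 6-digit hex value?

0x34A545

K = 0x4534A5
k_0 = rotl(K, (5*0+8) mod 24) = rotl(K, 8) = 0x34A545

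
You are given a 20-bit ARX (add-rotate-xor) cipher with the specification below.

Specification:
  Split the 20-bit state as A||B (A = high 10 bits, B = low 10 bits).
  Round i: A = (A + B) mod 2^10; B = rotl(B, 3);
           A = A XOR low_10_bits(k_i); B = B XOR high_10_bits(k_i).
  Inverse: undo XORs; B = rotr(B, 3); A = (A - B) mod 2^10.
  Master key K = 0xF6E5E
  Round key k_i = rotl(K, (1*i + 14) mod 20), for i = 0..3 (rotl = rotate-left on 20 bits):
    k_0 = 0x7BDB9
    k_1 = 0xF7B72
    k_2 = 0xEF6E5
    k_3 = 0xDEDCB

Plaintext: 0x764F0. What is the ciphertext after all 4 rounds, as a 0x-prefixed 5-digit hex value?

s_0 = plaintext = 0x764F0
s_1 = Round(s_0, k_0) = 0xDC26E
s_2 = Round(s_1, k_1) = 0xAB0AA
s_3 = Round(s_2, k_2) = 0x6CEEC
s_4 = Round(s_3, k_3) = 0x5501E

0x5501E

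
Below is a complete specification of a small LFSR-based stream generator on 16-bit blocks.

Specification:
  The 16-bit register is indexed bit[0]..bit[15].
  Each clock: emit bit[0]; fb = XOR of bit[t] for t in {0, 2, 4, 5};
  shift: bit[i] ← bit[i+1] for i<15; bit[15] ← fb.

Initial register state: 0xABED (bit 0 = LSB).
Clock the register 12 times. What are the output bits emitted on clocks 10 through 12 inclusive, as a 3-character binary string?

reg_0 = 0xABED
clock 1: out=1, reg = 0xD5F6
clock 2: out=0, reg = 0xEAFB
clock 3: out=1, reg = 0xF57D
clock 4: out=1, reg = 0x7ABE
clock 5: out=0, reg = 0xBD5F
clock 6: out=1, reg = 0xDEAF
clock 7: out=1, reg = 0xEF57
clock 8: out=1, reg = 0xF7AB
clock 9: out=1, reg = 0x7BD5
clock 10: out=1, reg = 0xBDEA
clock 11: out=0, reg = 0xDEF5
clock 12: out=1, reg = 0x6F7A

101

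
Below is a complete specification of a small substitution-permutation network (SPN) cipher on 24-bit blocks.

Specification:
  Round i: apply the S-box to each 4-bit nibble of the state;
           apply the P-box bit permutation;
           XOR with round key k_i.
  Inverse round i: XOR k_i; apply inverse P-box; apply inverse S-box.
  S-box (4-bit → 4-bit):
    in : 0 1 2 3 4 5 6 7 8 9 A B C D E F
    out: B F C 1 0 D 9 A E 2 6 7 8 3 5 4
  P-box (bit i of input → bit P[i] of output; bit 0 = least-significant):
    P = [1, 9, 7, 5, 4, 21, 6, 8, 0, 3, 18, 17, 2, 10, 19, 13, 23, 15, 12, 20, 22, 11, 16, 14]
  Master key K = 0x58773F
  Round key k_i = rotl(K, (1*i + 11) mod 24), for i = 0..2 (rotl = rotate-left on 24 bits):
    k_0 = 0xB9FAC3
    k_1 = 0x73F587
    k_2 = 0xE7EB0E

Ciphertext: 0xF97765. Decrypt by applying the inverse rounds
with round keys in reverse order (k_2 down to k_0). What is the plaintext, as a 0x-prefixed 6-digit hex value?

0x1ED1B6

s_0 = ciphertext = 0xF97765
s_1 = InvRound(s_0, k_2) = 0x98A1F6
s_2 = InvRound(s_1, k_1) = 0x5EA6BC
s_3 = InvRound(s_2, k_0) = 0x1ED1B6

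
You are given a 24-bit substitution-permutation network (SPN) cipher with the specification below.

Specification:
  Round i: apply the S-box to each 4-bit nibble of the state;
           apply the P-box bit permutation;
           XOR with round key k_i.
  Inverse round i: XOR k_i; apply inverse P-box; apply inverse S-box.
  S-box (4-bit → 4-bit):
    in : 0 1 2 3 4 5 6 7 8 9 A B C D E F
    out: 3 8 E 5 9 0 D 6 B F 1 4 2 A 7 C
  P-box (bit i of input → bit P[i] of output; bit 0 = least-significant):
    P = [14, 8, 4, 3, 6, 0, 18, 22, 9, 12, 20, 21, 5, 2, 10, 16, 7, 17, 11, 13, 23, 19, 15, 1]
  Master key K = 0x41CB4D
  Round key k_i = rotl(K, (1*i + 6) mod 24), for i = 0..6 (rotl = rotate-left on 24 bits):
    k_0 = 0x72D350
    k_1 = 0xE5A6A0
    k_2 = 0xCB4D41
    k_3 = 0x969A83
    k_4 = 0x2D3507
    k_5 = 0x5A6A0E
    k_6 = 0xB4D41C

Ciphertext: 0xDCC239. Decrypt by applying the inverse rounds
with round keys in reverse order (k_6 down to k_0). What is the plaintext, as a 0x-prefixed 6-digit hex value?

0x294EC7

s_0 = ciphertext = 0xDCC239
s_1 = InvRound(s_0, k_6) = 0xC5E8D5
s_2 = InvRound(s_1, k_5) = 0x9013EF
s_3 = InvRound(s_2, k_4) = 0x046631
s_4 = InvRound(s_3, k_3) = 0x693753
s_5 = InvRound(s_4, k_2) = 0x425853
s_6 = InvRound(s_5, k_1) = 0x6968E3
s_7 = InvRound(s_6, k_0) = 0x294EC7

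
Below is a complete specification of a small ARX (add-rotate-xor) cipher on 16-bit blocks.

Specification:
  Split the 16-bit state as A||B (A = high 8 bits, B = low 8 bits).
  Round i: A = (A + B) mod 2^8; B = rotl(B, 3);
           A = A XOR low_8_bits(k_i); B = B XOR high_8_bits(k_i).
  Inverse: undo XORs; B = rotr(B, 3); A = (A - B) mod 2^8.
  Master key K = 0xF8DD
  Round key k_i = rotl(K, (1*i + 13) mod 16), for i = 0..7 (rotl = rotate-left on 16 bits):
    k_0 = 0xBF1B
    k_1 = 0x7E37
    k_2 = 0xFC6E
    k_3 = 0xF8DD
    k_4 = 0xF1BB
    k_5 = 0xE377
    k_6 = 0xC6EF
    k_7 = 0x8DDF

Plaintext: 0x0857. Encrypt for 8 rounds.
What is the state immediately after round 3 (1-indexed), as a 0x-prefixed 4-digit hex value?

0xBA4E

s_0 = plaintext = 0x0857
s_1 = Round(s_0, k_0) = 0x4405
s_2 = Round(s_1, k_1) = 0x7E56
s_3 = Round(s_2, k_2) = 0xBA4E
s_4 = Round(s_3, k_3) = 0xD58A
s_5 = Round(s_4, k_4) = 0xE4A5
s_6 = Round(s_5, k_5) = 0xFECE
s_7 = Round(s_6, k_6) = 0x23B0
s_8 = Round(s_7, k_7) = 0x0C08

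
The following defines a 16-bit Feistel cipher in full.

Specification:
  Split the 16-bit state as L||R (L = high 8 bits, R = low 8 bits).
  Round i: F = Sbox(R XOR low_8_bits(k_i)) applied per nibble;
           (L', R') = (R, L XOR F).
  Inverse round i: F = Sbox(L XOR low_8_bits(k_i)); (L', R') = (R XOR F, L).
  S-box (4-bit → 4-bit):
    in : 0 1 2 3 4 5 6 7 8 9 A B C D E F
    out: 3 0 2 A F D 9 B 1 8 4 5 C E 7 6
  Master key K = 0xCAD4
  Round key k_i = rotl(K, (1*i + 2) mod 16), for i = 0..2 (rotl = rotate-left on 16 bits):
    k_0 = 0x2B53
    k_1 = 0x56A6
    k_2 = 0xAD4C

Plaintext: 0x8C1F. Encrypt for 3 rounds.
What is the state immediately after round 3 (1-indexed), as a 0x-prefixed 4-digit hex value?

s_0 = plaintext = 0x8C1F
s_1 = Round(s_0, k_0) = 0x1F70
s_2 = Round(s_1, k_1) = 0x70F6
s_3 = Round(s_2, k_2) = 0xF624

0xF624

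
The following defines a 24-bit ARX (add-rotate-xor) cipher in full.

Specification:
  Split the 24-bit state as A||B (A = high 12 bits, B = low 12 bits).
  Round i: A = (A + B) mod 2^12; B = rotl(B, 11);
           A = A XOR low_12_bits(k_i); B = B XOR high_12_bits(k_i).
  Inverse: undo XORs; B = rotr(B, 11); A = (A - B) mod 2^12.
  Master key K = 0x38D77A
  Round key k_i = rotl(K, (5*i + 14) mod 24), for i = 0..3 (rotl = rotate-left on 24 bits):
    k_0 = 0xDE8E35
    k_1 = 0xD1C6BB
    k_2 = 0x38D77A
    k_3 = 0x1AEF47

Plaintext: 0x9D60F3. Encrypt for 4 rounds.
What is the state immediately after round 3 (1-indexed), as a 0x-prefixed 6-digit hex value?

0x370067

s_0 = plaintext = 0x9D60F3
s_1 = Round(s_0, k_0) = 0x4FC591
s_2 = Round(s_1, k_1) = 0xC367D4
s_3 = Round(s_2, k_2) = 0x370067
s_4 = Round(s_3, k_3) = 0xC9099D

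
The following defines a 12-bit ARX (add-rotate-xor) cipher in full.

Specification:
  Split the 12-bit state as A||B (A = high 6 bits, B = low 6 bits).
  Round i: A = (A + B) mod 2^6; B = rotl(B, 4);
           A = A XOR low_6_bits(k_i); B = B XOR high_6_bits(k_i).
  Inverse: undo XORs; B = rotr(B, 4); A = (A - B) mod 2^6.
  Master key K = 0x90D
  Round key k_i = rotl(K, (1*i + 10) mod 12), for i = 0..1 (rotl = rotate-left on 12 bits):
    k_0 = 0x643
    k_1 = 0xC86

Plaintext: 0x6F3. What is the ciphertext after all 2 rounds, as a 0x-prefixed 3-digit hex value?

s_0 = plaintext = 0x6F3
s_1 = Round(s_0, k_0) = 0x365
s_2 = Round(s_1, k_1) = 0xD2B

0xD2B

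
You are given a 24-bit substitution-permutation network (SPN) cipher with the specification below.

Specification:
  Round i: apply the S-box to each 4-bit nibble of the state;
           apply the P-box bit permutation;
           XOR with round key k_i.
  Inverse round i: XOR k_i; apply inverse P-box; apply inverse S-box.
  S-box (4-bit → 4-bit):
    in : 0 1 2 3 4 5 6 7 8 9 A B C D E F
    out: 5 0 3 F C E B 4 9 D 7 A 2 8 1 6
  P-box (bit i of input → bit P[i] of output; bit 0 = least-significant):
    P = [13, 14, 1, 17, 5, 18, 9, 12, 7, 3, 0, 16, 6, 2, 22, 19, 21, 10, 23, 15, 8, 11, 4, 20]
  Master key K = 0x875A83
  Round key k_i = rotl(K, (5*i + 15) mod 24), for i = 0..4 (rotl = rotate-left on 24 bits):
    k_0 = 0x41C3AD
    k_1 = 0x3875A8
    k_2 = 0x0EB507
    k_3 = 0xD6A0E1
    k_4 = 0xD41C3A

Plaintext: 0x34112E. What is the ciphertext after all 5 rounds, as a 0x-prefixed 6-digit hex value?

0xA3B89B

s_0 = plaintext = 0x34112E
s_1 = Round(s_0, k_0) = 0xD56A9D
s_2 = Round(s_1, k_1) = 0xA2E345
s_3 = Round(s_2, k_2) = 0x2DEADC
s_4 = Round(s_3, k_3) = 0xD67928
s_5 = Round(s_4, k_4) = 0xA3B89B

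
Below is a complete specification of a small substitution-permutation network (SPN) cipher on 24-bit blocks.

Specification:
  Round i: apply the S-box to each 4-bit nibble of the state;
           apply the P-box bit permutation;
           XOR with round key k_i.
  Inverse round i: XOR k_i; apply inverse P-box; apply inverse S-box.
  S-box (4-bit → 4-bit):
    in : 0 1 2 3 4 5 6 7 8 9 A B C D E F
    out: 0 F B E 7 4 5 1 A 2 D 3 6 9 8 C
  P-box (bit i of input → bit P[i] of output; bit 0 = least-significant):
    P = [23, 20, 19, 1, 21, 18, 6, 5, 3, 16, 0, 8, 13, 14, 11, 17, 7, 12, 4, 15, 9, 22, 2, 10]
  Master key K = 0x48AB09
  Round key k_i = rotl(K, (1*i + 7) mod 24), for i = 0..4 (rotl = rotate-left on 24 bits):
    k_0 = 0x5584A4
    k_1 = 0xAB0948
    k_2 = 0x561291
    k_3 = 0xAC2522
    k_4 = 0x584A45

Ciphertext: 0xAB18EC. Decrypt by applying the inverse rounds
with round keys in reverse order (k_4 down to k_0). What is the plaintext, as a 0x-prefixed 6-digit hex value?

0xF02417

s_0 = ciphertext = 0xAB18EC
s_1 = InvRound(s_0, k_4) = 0xBB84DB
s_2 = InvRound(s_1, k_3) = 0x0AD139
s_3 = InvRound(s_2, k_2) = 0xBD9D8C
s_4 = InvRound(s_3, k_1) = 0xF2E0C9
s_5 = InvRound(s_4, k_0) = 0xF02417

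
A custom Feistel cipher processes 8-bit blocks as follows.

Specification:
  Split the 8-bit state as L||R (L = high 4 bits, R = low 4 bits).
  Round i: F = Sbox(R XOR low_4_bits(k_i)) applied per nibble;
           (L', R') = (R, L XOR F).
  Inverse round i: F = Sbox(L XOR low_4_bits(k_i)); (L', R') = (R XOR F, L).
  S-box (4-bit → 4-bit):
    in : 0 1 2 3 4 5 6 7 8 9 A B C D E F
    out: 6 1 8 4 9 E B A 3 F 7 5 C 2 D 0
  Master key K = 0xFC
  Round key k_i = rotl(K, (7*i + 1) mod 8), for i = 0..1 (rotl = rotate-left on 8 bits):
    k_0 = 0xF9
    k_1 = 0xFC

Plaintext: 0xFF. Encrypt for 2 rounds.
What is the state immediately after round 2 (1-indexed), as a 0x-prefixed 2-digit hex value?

s_0 = plaintext = 0xFF
s_1 = Round(s_0, k_0) = 0xF4
s_2 = Round(s_1, k_1) = 0x4C

0x4C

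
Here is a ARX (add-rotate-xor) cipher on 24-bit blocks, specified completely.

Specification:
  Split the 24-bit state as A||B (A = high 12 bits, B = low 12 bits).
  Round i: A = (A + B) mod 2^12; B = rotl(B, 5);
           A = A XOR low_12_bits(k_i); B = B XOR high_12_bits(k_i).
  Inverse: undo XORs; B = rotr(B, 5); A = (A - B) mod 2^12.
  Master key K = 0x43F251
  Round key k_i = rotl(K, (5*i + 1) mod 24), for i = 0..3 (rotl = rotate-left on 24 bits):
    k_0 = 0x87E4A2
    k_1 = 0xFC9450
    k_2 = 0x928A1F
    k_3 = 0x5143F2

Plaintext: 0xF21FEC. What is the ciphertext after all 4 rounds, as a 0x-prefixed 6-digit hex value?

s_0 = plaintext = 0xF21FEC
s_1 = Round(s_0, k_0) = 0xBAF5E1
s_2 = Round(s_1, k_1) = 0x5C03E2
s_3 = Round(s_2, k_2) = 0x3BD56F
s_4 = Round(s_3, k_3) = 0xADE8FE

0xADE8FE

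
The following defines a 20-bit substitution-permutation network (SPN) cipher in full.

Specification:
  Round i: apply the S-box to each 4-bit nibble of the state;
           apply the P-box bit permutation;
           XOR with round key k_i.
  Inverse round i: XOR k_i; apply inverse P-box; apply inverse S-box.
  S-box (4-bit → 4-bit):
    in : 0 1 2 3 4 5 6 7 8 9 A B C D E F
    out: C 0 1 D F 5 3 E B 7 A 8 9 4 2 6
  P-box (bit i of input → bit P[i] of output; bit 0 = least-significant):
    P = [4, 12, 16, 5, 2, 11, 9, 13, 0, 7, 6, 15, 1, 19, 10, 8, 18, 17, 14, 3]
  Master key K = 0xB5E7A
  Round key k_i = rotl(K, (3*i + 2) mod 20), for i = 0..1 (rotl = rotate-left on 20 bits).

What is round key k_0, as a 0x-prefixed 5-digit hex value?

K = 0xB5E7A
k_0 = rotl(K, (3*0+2) mod 20) = rotl(K, 2) = 0xD79EA

0xD79EA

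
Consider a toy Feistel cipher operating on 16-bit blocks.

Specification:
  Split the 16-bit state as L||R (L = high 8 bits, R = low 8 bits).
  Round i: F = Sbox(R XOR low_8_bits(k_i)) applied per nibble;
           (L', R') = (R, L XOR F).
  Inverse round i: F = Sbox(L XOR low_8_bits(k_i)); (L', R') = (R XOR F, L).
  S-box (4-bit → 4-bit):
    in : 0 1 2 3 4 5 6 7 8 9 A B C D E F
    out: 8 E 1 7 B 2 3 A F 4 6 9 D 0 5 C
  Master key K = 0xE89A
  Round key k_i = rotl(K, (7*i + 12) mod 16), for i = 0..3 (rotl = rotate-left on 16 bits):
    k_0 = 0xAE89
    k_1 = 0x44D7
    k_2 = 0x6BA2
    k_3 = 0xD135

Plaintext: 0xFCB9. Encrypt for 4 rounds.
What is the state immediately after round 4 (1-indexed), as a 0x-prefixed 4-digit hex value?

s_0 = plaintext = 0xFCB9
s_1 = Round(s_0, k_0) = 0xB984
s_2 = Round(s_1, k_1) = 0x849E
s_3 = Round(s_2, k_2) = 0x9EF9
s_4 = Round(s_3, k_3) = 0xF943

0xF943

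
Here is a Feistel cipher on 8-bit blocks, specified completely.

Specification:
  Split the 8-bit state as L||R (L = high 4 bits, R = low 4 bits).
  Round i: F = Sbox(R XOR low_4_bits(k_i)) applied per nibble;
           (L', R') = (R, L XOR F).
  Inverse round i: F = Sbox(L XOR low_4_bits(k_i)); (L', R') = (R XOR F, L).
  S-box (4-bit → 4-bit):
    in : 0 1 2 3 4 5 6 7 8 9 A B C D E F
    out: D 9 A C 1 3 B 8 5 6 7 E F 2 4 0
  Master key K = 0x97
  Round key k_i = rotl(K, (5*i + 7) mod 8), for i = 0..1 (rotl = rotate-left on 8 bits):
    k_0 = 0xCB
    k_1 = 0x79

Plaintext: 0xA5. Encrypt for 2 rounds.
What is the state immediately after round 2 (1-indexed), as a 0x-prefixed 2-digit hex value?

s_0 = plaintext = 0xA5
s_1 = Round(s_0, k_0) = 0x5E
s_2 = Round(s_1, k_1) = 0xED

0xED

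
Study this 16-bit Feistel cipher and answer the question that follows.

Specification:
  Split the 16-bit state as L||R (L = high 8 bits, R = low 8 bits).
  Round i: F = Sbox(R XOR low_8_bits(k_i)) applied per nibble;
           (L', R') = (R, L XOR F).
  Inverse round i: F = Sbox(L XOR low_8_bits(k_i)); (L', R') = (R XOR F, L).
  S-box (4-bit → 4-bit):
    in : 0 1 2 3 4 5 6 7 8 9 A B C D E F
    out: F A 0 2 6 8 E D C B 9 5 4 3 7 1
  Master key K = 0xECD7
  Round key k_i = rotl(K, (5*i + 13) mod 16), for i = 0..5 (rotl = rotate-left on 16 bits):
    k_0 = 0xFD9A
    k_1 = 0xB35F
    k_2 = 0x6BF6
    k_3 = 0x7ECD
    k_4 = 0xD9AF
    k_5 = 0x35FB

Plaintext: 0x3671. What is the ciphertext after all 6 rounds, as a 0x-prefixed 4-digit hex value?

s_0 = plaintext = 0x3671
s_1 = Round(s_0, k_0) = 0x7143
s_2 = Round(s_1, k_1) = 0x43D5
s_3 = Round(s_2, k_2) = 0xD541
s_4 = Round(s_3, k_3) = 0x4111
s_5 = Round(s_4, k_4) = 0x1116
s_6 = Round(s_5, k_5) = 0x1662

0x1662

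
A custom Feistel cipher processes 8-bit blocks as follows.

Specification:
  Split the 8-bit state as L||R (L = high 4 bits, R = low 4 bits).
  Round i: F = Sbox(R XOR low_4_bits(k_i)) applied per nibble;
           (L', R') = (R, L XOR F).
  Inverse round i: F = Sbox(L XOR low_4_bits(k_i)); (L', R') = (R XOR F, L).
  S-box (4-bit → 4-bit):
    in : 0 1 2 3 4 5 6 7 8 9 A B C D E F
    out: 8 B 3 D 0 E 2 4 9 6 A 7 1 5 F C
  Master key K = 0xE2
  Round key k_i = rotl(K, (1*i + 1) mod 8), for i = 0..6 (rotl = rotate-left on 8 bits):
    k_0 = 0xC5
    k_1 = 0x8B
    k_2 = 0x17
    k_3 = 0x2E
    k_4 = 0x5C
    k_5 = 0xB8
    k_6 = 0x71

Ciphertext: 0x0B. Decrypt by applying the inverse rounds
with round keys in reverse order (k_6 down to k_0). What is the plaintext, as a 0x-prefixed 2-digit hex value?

0x45

s_0 = ciphertext = 0x0B
s_1 = InvRound(s_0, k_6) = 0x00
s_2 = InvRound(s_1, k_5) = 0x90
s_3 = InvRound(s_2, k_4) = 0xE9
s_4 = InvRound(s_3, k_3) = 0x1E
s_5 = InvRound(s_4, k_2) = 0xC1
s_6 = InvRound(s_5, k_1) = 0x5C
s_7 = InvRound(s_6, k_0) = 0x45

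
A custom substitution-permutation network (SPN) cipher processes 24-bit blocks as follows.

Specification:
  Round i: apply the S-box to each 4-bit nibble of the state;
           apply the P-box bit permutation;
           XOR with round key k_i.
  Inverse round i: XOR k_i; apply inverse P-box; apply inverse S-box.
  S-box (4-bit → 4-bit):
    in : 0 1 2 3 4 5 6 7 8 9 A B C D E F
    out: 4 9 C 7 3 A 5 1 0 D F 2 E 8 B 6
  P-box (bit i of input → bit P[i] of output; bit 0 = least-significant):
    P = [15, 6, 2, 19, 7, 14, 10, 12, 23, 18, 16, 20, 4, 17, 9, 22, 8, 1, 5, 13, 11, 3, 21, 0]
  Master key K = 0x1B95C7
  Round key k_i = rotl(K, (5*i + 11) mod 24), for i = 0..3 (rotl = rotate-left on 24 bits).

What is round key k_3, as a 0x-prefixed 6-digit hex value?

0x6E571C

K = 0x1B95C7
k_0 = rotl(K, (5*0+11) mod 24) = rotl(K, 11) = 0xAE38DC
k_1 = rotl(K, (5*1+11) mod 24) = rotl(K, 16) = 0xC71B95
k_2 = rotl(K, (5*2+11) mod 24) = rotl(K, 21) = 0xE372B8
k_3 = rotl(K, (5*3+11) mod 24) = rotl(K, 2) = 0x6E571C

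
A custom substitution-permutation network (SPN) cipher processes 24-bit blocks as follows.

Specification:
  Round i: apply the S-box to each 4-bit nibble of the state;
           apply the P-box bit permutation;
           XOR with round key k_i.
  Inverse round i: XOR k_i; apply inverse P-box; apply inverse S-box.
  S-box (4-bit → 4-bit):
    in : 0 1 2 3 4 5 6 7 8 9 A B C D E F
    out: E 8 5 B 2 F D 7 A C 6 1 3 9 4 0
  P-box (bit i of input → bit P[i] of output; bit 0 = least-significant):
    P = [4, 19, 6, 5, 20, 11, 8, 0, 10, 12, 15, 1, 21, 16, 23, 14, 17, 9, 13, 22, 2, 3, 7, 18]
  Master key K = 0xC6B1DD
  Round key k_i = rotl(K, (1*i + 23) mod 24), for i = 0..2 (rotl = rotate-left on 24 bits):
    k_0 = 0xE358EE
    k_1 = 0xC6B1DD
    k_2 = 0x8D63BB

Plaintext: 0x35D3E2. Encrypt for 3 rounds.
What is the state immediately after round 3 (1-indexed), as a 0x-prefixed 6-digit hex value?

0x5135C5

s_0 = plaintext = 0x35D3E2
s_1 = Round(s_0, k_0) = 0x852FB0
s_2 = Round(s_1, k_1) = 0x3893B5
s_3 = Round(s_2, k_2) = 0x5135C5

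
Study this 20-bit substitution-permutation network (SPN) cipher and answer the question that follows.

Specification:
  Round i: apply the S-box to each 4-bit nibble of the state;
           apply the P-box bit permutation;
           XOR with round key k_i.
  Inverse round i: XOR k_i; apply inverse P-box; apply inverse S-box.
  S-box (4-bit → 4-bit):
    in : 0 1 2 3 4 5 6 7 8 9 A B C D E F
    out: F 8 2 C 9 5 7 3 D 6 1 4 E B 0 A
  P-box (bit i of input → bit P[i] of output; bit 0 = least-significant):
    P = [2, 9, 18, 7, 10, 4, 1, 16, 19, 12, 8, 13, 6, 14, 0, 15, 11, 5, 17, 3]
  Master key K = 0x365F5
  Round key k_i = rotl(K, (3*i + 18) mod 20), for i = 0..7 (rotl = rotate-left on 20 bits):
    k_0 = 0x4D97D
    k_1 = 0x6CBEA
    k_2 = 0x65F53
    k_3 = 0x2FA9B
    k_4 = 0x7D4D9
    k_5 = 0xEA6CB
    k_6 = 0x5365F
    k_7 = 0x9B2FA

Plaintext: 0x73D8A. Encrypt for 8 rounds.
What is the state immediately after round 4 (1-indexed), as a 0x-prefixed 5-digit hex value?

0x93A1E

s_0 = plaintext = 0x73D8A
s_1 = Round(s_0, k_0) = 0xD655A
s_2 = Round(s_1, k_1) = 0xE8685
s_3 = Round(s_2, k_2) = 0xBCA14
s_4 = Round(s_3, k_3) = 0x93A1E
s_5 = Round(s_4, k_4) = 0xC54F8
s_6 = Round(s_5, k_5) = 0x18636
s_7 = Round(s_6, k_6) = 0x8A510
s_8 = Round(s_7, k_7) = 0x6B936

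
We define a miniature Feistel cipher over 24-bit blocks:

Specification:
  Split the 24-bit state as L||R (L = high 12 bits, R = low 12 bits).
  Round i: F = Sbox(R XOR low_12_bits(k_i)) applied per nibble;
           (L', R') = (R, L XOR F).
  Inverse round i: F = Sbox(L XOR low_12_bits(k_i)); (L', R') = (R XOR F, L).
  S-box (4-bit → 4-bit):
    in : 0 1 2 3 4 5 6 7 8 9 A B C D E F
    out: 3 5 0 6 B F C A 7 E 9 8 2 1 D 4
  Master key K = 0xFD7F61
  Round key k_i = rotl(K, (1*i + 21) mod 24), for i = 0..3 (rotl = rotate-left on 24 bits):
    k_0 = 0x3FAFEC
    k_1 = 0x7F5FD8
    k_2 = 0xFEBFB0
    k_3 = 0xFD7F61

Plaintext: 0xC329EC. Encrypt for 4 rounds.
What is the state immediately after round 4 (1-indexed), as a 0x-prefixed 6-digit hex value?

s_0 = plaintext = 0xC329EC
s_1 = Round(s_0, k_0) = 0x9EC001
s_2 = Round(s_1, k_1) = 0x001DF2
s_3 = Round(s_2, k_2) = 0xDF20B1
s_4 = Round(s_3, k_3) = 0x0B19E1

0x0B19E1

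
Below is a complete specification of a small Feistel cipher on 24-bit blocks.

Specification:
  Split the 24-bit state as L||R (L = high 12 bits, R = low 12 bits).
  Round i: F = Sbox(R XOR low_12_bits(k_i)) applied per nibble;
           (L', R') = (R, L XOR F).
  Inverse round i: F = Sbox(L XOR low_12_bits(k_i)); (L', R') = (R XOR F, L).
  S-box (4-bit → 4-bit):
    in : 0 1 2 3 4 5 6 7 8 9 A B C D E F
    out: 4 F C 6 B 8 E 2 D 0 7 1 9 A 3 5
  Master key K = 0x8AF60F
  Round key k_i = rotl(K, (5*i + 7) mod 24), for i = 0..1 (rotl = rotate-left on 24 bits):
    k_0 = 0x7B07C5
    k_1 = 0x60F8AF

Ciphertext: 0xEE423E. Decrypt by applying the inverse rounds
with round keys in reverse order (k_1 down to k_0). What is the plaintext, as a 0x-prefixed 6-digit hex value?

s_0 = ciphertext = 0xEE423E
s_1 = InvRound(s_0, k_1) = 0xC8FEE4
s_2 = InvRound(s_1, k_0) = 0xF53C8F

0xF53C8F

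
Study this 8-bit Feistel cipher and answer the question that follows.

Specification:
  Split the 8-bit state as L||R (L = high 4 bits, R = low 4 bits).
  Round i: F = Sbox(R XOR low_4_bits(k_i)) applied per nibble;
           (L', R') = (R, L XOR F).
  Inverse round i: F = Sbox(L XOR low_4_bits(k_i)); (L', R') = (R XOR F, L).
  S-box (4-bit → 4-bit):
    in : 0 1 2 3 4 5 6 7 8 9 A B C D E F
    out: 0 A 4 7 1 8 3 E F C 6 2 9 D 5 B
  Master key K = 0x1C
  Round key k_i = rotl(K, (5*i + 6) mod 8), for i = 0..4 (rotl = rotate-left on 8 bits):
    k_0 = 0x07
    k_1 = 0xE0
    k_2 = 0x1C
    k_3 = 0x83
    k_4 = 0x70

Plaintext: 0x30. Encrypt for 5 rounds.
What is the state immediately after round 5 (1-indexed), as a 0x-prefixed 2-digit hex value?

0xCE

s_0 = plaintext = 0x30
s_1 = Round(s_0, k_0) = 0x0D
s_2 = Round(s_1, k_1) = 0xDD
s_3 = Round(s_2, k_2) = 0xD7
s_4 = Round(s_3, k_3) = 0x7C
s_5 = Round(s_4, k_4) = 0xCE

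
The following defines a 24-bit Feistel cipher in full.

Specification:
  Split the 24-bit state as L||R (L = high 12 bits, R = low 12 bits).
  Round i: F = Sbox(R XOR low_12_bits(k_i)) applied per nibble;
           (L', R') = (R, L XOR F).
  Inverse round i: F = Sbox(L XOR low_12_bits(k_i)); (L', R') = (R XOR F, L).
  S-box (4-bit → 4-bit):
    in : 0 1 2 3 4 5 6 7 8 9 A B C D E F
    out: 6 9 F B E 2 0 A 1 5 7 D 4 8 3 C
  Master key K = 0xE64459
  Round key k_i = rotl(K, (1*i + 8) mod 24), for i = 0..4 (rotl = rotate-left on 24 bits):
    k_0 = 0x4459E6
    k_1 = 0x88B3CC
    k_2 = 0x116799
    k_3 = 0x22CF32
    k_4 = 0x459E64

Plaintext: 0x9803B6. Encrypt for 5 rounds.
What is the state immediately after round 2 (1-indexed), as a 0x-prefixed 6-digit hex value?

0xEA6BB1

s_0 = plaintext = 0x9803B6
s_1 = Round(s_0, k_0) = 0x3B6EA6
s_2 = Round(s_1, k_1) = 0xEA6BB1
s_3 = Round(s_2, k_2) = 0xBB1A57
s_4 = Round(s_3, k_3) = 0xA579B3
s_5 = Round(s_4, k_4) = 0x9B30DD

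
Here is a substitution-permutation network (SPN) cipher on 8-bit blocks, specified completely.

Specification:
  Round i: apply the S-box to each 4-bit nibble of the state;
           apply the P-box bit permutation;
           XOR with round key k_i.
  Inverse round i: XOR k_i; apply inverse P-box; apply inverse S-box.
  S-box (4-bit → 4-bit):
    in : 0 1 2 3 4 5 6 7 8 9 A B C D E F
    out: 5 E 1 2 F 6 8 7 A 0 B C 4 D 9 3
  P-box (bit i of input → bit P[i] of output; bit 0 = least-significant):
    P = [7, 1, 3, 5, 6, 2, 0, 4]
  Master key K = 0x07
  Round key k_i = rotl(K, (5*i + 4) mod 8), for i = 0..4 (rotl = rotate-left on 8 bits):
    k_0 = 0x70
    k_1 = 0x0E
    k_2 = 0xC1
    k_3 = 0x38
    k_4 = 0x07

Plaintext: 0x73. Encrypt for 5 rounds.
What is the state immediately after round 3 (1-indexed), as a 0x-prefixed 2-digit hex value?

0x5D

s_0 = plaintext = 0x73
s_1 = Round(s_0, k_0) = 0x37
s_2 = Round(s_1, k_1) = 0x80
s_3 = Round(s_2, k_2) = 0x5D
s_4 = Round(s_3, k_3) = 0x95
s_5 = Round(s_4, k_4) = 0x0D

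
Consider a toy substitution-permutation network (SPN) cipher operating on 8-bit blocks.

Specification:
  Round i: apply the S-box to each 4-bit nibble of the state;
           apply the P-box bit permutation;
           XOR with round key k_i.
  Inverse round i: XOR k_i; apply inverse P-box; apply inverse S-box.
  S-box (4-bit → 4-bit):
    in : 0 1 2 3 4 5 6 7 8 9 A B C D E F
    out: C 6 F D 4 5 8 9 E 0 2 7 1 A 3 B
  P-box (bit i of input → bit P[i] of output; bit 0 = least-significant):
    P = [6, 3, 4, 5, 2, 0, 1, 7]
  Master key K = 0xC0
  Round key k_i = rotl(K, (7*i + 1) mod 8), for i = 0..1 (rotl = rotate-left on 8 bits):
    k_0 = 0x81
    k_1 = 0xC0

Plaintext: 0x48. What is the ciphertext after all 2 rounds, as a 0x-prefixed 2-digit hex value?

s_0 = plaintext = 0x48
s_1 = Round(s_0, k_0) = 0xBB
s_2 = Round(s_1, k_1) = 0x9F

0x9F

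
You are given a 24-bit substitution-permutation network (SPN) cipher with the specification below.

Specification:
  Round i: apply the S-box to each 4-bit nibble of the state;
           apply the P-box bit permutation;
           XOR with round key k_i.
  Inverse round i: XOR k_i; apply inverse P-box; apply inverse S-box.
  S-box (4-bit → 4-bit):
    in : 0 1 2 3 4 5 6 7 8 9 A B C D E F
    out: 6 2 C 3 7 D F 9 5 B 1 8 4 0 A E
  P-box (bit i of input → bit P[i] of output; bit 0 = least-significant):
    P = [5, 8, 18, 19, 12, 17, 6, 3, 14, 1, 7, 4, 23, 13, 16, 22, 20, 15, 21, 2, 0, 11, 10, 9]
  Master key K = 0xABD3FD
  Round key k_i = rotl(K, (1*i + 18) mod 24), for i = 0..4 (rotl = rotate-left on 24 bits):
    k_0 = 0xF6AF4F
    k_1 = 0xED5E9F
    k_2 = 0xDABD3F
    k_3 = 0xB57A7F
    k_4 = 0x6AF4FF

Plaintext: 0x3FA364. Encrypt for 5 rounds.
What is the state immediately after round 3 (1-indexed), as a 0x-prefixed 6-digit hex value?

s_0 = plaintext = 0x3FA364
s_1 = Round(s_0, k_0) = 0x507620
s_2 = Round(s_1, k_1) = 0x099944
s_3 = Round(s_2, k_2) = 0x0C4049
s_4 = Round(s_3, k_3) = 0x1E479D
s_5 = Round(s_4, k_4) = 0xE90CE3

0x0C4049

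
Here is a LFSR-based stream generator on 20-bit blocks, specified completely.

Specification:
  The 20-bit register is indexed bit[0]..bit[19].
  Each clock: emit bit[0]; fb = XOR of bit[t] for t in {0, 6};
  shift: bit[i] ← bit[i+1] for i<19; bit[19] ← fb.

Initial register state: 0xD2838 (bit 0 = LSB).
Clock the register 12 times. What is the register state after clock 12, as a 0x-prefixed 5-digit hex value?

reg_0 = 0xD2838
clock 1: out=0, reg = 0x6941C
clock 2: out=0, reg = 0x34A0E
clock 3: out=0, reg = 0x1A507
clock 4: out=1, reg = 0x8D283
clock 5: out=1, reg = 0xC6941
clock 6: out=1, reg = 0x634A0
clock 7: out=0, reg = 0x31A50
clock 8: out=0, reg = 0x98D28
clock 9: out=0, reg = 0x4C694
clock 10: out=0, reg = 0x2634A
clock 11: out=0, reg = 0x931A5
clock 12: out=1, reg = 0xC98D2

0xC98D2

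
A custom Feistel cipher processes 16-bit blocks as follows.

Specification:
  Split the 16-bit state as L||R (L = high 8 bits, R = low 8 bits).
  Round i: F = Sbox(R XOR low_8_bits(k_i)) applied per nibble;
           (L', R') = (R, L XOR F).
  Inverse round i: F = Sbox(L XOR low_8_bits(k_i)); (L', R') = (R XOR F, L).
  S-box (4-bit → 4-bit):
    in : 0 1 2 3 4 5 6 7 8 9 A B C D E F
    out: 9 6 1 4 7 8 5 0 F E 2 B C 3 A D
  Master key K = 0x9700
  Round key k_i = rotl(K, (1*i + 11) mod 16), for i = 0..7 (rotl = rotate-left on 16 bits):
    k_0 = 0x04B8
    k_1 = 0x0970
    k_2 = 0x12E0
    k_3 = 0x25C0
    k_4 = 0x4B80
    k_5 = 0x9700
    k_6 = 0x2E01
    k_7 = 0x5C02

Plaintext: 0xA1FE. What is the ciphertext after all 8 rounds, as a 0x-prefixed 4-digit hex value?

s_0 = plaintext = 0xA1FE
s_1 = Round(s_0, k_0) = 0xFED4
s_2 = Round(s_1, k_1) = 0xD4D9
s_3 = Round(s_2, k_2) = 0xD99A
s_4 = Round(s_3, k_3) = 0x9A5B
s_5 = Round(s_4, k_4) = 0x5BA1
s_6 = Round(s_5, k_5) = 0xA17D
s_7 = Round(s_6, k_6) = 0x7DAD
s_8 = Round(s_7, k_7) = 0xAD50

0xAD50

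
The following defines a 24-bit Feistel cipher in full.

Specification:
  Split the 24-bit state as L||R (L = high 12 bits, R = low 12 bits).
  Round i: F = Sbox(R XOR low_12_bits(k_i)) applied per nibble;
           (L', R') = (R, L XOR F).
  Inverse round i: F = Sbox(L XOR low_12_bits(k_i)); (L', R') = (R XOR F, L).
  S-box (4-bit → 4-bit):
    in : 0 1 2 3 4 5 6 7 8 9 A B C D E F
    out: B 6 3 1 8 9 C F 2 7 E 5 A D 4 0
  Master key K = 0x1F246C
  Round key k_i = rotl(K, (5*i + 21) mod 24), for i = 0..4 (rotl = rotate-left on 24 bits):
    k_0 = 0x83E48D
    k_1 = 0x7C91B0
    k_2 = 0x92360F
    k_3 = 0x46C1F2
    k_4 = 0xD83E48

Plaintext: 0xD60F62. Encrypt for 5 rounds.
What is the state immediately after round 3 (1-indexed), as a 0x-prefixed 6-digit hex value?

0x819C4C

s_0 = plaintext = 0xD60F62
s_1 = Round(s_0, k_0) = 0xF62820
s_2 = Round(s_1, k_1) = 0x820819
s_3 = Round(s_2, k_2) = 0x819C4C
s_4 = Round(s_3, k_3) = 0xC4C54D
s_5 = Round(s_4, k_4) = 0x54D9F5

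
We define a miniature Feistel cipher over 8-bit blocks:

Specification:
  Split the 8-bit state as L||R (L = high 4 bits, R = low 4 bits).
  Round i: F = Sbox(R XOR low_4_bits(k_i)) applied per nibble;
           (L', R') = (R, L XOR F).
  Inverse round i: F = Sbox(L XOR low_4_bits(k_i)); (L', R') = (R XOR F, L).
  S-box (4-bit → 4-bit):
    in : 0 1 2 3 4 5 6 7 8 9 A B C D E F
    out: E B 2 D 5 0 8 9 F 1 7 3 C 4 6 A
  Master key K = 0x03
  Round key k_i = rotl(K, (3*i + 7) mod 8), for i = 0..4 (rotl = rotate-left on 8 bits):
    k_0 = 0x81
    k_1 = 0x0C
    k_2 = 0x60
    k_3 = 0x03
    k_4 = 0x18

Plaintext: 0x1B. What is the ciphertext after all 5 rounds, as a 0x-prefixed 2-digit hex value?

s_0 = plaintext = 0x1B
s_1 = Round(s_0, k_0) = 0xB6
s_2 = Round(s_1, k_1) = 0x6C
s_3 = Round(s_2, k_2) = 0xCA
s_4 = Round(s_3, k_3) = 0xAD
s_5 = Round(s_4, k_4) = 0xDA

0xDA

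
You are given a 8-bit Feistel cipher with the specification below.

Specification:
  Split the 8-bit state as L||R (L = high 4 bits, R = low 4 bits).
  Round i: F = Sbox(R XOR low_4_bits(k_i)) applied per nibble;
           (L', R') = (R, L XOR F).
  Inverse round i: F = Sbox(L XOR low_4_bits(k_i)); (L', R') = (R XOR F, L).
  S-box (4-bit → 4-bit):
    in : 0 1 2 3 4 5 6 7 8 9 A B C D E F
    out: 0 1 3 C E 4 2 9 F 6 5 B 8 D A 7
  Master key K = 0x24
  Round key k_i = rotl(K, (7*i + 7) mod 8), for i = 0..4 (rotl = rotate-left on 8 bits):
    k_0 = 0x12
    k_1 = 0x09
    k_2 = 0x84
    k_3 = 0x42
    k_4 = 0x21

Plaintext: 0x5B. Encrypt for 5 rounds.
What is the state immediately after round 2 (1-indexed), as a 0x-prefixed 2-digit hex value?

s_0 = plaintext = 0x5B
s_1 = Round(s_0, k_0) = 0xB3
s_2 = Round(s_1, k_1) = 0x3E
s_3 = Round(s_2, k_2) = 0xE6
s_4 = Round(s_3, k_3) = 0x60
s_5 = Round(s_4, k_4) = 0x07

0x3E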